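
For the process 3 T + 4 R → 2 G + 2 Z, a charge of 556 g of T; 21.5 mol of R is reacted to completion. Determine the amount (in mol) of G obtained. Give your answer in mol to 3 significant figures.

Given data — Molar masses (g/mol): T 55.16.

n(T) = 556.0 / 55.16 = 10.08 mol
n(R) = 21.50 mol
n/ν for T = 10.08/3 = 3.360
n/ν for R = 21.50/4 = 5.375
Smallest n/ν is T → limiting reagent.
n(G) = (2/3) × 10.08 = 6.720 mol

6.72 mol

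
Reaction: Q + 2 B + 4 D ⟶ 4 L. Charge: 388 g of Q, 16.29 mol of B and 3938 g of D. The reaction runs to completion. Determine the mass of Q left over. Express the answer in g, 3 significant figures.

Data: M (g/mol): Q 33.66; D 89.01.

n(Q) = 388.0 / 33.66 = 11.53 mol
n(B) = 16.29 mol
n(D) = 3938 / 89.01 = 44.24 mol
n/ν for Q = 11.53/1 = 11.53
n/ν for B = 16.29/2 = 8.145
n/ν for D = 44.24/4 = 11.06
Smallest n/ν is B → limiting reagent.
Q consumed = (1/2) × 16.29 = 8.145 mol
Q remaining = 11.53 − 8.145 = 3.385 mol
mass = 3.385 × 33.66 = 113.9 g

114 g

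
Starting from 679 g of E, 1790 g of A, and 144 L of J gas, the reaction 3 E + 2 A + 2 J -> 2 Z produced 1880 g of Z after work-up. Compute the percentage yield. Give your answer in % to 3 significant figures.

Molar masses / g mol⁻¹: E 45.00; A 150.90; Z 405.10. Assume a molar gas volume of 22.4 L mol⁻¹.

n(E) = 679.0 / 45.00 = 15.09 mol
n(A) = 1790 / 150.90 = 11.86 mol
n(J) = 144.0 / 22.4 = 6.429 mol
n/ν → E: 5.030, A: 5.930, J: 3.215; J is limiting.
theoretical n(Z) = (2/2) × 6.429 = 6.429 mol → 2604 g
% yield = 1880 / 2604 × 100 = 72.20 %

72.2 %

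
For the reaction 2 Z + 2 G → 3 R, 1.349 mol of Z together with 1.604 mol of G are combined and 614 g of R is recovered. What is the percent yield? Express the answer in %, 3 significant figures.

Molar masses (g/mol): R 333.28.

n(Z) = 1.349 mol
n(G) = 1.604 mol
n/ν → Z: 0.6745, G: 0.8020; Z is limiting.
theoretical n(R) = (3/2) × 1.349 = 2.024 mol → 674.6 g
% yield = 614 / 674.6 × 100 = 91.02 %

91.0 %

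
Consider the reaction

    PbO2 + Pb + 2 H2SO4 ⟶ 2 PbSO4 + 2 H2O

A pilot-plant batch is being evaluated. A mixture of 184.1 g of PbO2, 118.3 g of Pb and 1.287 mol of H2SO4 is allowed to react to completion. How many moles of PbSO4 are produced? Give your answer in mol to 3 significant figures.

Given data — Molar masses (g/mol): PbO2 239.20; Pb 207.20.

1.14 mol

n(PbO2) = 184.1 / 239.20 = 0.7696 mol
n(Pb) = 118.3 / 207.20 = 0.5709 mol
n(H2SO4) = 1.287 mol
n/ν for PbO2 = 0.7696/1 = 0.7696
n/ν for Pb = 0.5709/1 = 0.5709
n/ν for H2SO4 = 1.287/2 = 0.6435
Smallest n/ν is Pb → limiting reagent.
n(PbSO4) = (2/1) × 0.5709 = 1.142 mol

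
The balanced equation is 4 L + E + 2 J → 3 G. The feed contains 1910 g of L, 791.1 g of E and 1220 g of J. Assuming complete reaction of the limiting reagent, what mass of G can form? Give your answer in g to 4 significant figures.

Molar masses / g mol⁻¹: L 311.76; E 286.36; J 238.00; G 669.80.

n(L) = 1910 / 311.76 = 6.127 mol
n(E) = 791.1 / 286.36 = 2.763 mol
n(J) = 1220 / 238.00 = 5.126 mol
n/ν for L = 6.127/4 = 1.532
n/ν for E = 2.763/1 = 2.763
n/ν for J = 5.126/2 = 2.563
Smallest n/ν is L → limiting reagent.
n(G) = (3/4) × 6.127 = 4.595 mol
mass = 4.595 × 669.80 = 3078 g

3078 g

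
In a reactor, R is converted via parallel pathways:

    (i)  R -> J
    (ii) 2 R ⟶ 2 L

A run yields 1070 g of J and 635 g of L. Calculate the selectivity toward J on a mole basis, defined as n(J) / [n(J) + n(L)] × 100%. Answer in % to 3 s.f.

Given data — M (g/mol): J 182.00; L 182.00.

n(J) = 1070 / 182.00 = 5.879 mol
n(L) = 635 / 182.00 = 3.489 mol
selectivity = 5.879/(5.879+3.489) × 100 = 62.76 %

62.8 %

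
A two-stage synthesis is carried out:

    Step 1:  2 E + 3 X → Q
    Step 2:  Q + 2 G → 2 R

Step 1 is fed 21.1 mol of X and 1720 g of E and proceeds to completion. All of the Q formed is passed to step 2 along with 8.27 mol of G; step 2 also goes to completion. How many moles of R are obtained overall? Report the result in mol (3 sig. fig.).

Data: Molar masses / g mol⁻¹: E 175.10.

Step 1:
n(X) = 21.10 mol
n(E) = 1720 / 175.10 = 9.823 mol
n/ν → X: 7.033, E: 4.912; E is limiting.
n(Q) produced = (1/2) × 9.823 = 4.912 mol
Step 2:
n(Q) available = 4.912 mol
n(G) = 8.270 mol
n/ν → Q: 4.912, G: 4.135; G is limiting.
n(R) = (2/2) × 8.270 = 8.270 mol

8.27 mol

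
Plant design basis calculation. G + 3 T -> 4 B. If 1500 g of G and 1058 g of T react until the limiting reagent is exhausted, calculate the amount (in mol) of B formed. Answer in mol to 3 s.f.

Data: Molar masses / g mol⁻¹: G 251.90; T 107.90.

n(G) = 1500 / 251.90 = 5.955 mol
n(T) = 1058 / 107.90 = 9.805 mol
n/ν for G = 5.955/1 = 5.955
n/ν for T = 9.805/3 = 3.268
Smallest n/ν is T → limiting reagent.
n(B) = (4/3) × 9.805 = 13.07 mol

13.1 mol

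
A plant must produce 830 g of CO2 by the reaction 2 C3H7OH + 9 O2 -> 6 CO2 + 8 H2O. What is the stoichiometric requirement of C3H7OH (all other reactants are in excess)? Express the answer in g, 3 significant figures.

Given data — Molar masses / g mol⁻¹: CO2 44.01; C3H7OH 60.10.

378 g

n(CO2) = 830 / 44.01 = 18.86 mol
n(C3H7OH) = (2/6) × 18.86 = 6.287 mol
mass = 6.287 × 60.10 = 377.8 g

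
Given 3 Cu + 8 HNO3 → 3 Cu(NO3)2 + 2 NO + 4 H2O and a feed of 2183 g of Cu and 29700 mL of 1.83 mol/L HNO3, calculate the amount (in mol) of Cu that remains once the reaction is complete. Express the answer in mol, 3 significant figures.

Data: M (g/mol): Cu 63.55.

n(Cu) = 2183 / 63.55 = 34.35 mol
n(HNO3) = 1.83 × 29700/1000 = 54.35 mol
n/ν for Cu = 34.35/3 = 11.45
n/ν for HNO3 = 54.35/8 = 6.794
Smallest n/ν is HNO3 → limiting reagent.
Cu consumed = (3/8) × 54.35 = 20.38 mol
Cu remaining = 34.35 − 20.38 = 13.97 mol

14.0 mol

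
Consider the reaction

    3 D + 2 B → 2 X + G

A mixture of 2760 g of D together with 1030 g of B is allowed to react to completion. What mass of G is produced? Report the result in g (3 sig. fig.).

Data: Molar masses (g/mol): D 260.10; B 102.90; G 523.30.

1850 g

n(D) = 2760 / 260.10 = 10.61 mol
n(B) = 1030 / 102.90 = 10.01 mol
n/ν → D: 3.537, B: 5.005; D is limiting.
n(G) = (1/3) × 10.61 = 3.537 mol
mass = 3.537 × 523.30 = 1851 g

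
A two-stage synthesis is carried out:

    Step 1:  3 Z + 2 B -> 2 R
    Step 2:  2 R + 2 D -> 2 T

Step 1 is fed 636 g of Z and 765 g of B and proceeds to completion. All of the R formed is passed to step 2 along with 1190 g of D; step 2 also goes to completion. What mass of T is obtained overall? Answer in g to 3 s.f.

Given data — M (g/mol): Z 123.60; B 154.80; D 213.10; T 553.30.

1900 g

Step 1:
n(Z) = 636.0 / 123.60 = 5.146 mol
n(B) = 765.0 / 154.80 = 4.942 mol
n/ν for Z = 5.146/3 = 1.715
n/ν for B = 4.942/2 = 2.471
Smallest n/ν is Z → limiting reagent.
n(R) produced = (2/3) × 5.146 = 3.431 mol
Step 2:
n(R) available = 3.431 mol
n(D) = 1190 / 213.10 = 5.584 mol
n/ν for R = 3.431/2 = 1.716
n/ν for D = 5.584/2 = 2.792
Smallest n/ν is R → limiting reagent.
n(T) = (2/2) × 3.431 = 3.431 mol
mass = 3.431 × 553.30 = 1898 g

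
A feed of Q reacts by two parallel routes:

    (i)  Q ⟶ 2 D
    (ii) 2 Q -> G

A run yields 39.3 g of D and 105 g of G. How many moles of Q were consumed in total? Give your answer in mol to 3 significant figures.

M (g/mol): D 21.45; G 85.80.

n(D) = 39.3 / 21.45 = 1.832 mol
n(G) = 105 / 85.80 = 1.224 mol
n(Q) via (i) = (1/2)×1.832 = 0.9160 mol
n(Q) via (ii) = (2/1)×1.224 = 2.448 mol
total n(Q) = 0.9160 + 2.448 = 3.364 mol

3.36 mol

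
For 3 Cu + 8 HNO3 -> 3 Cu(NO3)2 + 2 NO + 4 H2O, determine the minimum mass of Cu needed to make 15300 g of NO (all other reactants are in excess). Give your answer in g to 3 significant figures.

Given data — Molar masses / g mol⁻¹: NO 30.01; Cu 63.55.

n(NO) = 15300 / 30.01 = 509.8 mol
n(Cu) = (3/2) × 509.8 = 764.7 mol
mass = 764.7 × 63.55 = 48600 g

48600 g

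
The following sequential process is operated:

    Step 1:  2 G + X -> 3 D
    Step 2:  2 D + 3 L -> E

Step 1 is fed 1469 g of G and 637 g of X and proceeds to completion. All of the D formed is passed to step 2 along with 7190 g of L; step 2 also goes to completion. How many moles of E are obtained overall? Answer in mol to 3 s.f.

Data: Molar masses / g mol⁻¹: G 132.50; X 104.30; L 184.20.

8.32 mol

Step 1:
n(G) = 1469 / 132.50 = 11.09 mol
n(X) = 637.0 / 104.30 = 6.107 mol
n/ν for G = 11.09/2 = 5.545
n/ν for X = 6.107/1 = 6.107
Smallest n/ν is G → limiting reagent.
n(D) produced = (3/2) × 11.09 = 16.64 mol
Step 2:
n(D) available = 16.64 mol
n(L) = 7190 / 184.20 = 39.03 mol
n/ν for D = 16.64/2 = 8.320
n/ν for L = 39.03/3 = 13.01
Smallest n/ν is D → limiting reagent.
n(E) = (1/2) × 16.64 = 8.320 mol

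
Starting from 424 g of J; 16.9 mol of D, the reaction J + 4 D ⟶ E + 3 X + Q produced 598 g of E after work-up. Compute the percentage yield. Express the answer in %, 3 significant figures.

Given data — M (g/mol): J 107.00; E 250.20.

60.3 %

n(J) = 424.0 / 107.00 = 3.963 mol
n(D) = 16.90 mol
n/ν → J: 3.963, D: 4.225; J is limiting.
theoretical n(E) = (1/1) × 3.963 = 3.963 mol → 991.5 g
% yield = 598 / 991.5 × 100 = 60.31 %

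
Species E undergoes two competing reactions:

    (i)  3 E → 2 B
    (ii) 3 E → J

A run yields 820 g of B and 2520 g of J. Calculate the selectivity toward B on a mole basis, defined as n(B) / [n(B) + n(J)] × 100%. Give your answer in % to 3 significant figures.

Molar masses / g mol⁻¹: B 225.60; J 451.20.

n(B) = 820 / 225.60 = 3.635 mol
n(J) = 2520 / 451.20 = 5.585 mol
selectivity = 3.635/(3.635+5.585) × 100 = 39.43 %

39.4 %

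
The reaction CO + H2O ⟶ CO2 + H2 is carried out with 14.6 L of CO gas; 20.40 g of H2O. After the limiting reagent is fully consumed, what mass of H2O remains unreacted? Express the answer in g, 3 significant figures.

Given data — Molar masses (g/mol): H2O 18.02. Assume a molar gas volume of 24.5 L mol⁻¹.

9.66 g

n(CO) = 14.60 / 24.5 = 0.5959 mol
n(H2O) = 20.40 / 18.02 = 1.132 mol
n/ν → CO: 0.5959, H2O: 1.132; CO is limiting.
H2O consumed = (1/1) × 0.5959 = 0.5959 mol
H2O remaining = 1.132 − 0.5959 = 0.5361 mol
mass = 0.5361 × 18.02 = 9.661 g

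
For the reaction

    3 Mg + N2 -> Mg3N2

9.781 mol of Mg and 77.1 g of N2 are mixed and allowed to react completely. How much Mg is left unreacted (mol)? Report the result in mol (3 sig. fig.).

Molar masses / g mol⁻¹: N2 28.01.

n(Mg) = 9.781 mol
n(N2) = 77.10 / 28.01 = 2.753 mol
n/ν → Mg: 3.260, N2: 2.753; N2 is limiting.
Mg consumed = (3/1) × 2.753 = 8.259 mol
Mg remaining = 9.781 − 8.259 = 1.522 mol

1.52 mol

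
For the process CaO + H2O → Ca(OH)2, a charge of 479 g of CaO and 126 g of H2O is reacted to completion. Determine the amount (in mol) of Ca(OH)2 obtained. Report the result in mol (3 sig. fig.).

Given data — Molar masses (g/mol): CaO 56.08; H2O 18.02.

6.99 mol

n(CaO) = 479.0 / 56.08 = 8.541 mol
n(H2O) = 126.0 / 18.02 = 6.992 mol
n/ν → CaO: 8.541, H2O: 6.992; H2O is limiting.
n(Ca(OH)2) = (1/1) × 6.992 = 6.992 mol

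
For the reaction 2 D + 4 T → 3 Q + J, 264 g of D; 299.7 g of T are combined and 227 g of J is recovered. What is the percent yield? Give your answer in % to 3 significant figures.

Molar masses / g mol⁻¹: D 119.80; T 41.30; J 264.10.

n(D) = 264.0 / 119.80 = 2.204 mol
n(T) = 299.7 / 41.30 = 7.257 mol
n/ν → D: 1.102, T: 1.814; D is limiting.
theoretical n(J) = (1/2) × 2.204 = 1.102 mol → 291.0 g
% yield = 227 / 291.0 × 100 = 78.01 %

78.0 %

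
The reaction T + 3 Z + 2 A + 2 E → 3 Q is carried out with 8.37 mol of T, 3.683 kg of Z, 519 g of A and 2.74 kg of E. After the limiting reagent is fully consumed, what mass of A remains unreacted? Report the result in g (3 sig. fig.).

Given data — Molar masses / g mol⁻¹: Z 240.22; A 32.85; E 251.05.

n(T) = 8.370 mol
n(Z) = 3.683×1000 / 240.22 = 15.33 mol
n(A) = 519.0 / 32.85 = 15.80 mol
n(E) = 2.740×1000 / 251.05 = 10.91 mol
n/ν for T = 8.370/1 = 8.370
n/ν for Z = 15.33/3 = 5.110
n/ν for A = 15.80/2 = 7.900
n/ν for E = 10.91/2 = 5.455
Smallest n/ν is Z → limiting reagent.
A consumed = (2/3) × 15.33 = 10.22 mol
A remaining = 15.80 − 10.22 = 5.580 mol
mass = 5.580 × 32.85 = 183.3 g

183 g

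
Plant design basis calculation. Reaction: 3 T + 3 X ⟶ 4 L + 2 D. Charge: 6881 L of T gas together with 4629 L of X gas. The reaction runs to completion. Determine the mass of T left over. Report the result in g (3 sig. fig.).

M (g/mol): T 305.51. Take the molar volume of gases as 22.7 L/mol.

30300 g

n(T) = 6881 / 22.7 = 303.1 mol
n(X) = 4629 / 22.7 = 203.9 mol
n/ν for T = 303.1/3 = 101.0
n/ν for X = 203.9/3 = 67.97
Smallest n/ν is X → limiting reagent.
T consumed = (3/3) × 203.9 = 203.9 mol
T remaining = 303.1 − 203.9 = 99.20 mol
mass = 99.20 × 305.51 = 30310 g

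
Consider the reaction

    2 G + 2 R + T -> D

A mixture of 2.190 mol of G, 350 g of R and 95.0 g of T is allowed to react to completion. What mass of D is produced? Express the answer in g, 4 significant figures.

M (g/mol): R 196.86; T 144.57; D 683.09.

n(G) = 2.190 mol
n(R) = 350.0 / 196.86 = 1.778 mol
n(T) = 95.00 / 144.57 = 0.6571 mol
n/ν → G: 1.095, R: 0.8890, T: 0.6571; T is limiting.
n(D) = (1/1) × 0.6571 = 0.6571 mol
mass = 0.6571 × 683.09 = 448.9 g

448.9 g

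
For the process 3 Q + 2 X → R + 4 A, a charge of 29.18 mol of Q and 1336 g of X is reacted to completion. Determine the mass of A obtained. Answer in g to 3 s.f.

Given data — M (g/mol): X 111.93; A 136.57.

3260 g

n(Q) = 29.18 mol
n(X) = 1336 / 111.93 = 11.94 mol
n/ν for Q = 29.18/3 = 9.727
n/ν for X = 11.94/2 = 5.970
Smallest n/ν is X → limiting reagent.
n(A) = (4/2) × 11.94 = 23.88 mol
mass = 23.88 × 136.57 = 3261 g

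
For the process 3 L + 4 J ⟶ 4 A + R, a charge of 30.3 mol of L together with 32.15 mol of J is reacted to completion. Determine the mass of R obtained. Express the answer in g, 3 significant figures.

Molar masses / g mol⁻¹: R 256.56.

n(L) = 30.30 mol
n(J) = 32.15 mol
n/ν for L = 30.30/3 = 10.10
n/ν for J = 32.15/4 = 8.038
Smallest n/ν is J → limiting reagent.
n(R) = (1/4) × 32.15 = 8.038 mol
mass = 8.038 × 256.56 = 2062 g

2060 g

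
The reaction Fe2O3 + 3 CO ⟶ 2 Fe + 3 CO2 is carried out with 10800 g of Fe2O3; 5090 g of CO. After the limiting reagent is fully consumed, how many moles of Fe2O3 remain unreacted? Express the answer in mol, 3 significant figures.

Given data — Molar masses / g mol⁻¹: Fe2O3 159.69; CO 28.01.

7.06 mol

n(Fe2O3) = 10800 / 159.69 = 67.63 mol
n(CO) = 5090 / 28.01 = 181.7 mol
n/ν → Fe2O3: 67.63, CO: 60.57; CO is limiting.
Fe2O3 consumed = (1/3) × 181.7 = 60.57 mol
Fe2O3 remaining = 67.63 − 60.57 = 7.060 mol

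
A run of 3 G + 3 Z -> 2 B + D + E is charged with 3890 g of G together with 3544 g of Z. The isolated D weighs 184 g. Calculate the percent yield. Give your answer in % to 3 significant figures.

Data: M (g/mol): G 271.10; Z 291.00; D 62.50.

n(G) = 3890 / 271.10 = 14.35 mol
n(Z) = 3544 / 291.00 = 12.18 mol
n/ν for G = 14.35/3 = 4.783
n/ν for Z = 12.18/3 = 4.060
Smallest n/ν is Z → limiting reagent.
theoretical n(D) = (1/3) × 12.18 = 4.060 mol → 253.8 g
% yield = 184 / 253.8 × 100 = 72.50 %

72.5 %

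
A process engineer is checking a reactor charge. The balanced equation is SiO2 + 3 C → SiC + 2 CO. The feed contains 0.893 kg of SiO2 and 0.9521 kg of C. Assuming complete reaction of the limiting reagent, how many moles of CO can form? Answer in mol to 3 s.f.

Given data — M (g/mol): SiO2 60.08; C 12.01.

n(SiO2) = 0.8930×1000 / 60.08 = 14.86 mol
n(C) = 0.9521×1000 / 12.01 = 79.28 mol
n/ν for SiO2 = 14.86/1 = 14.86
n/ν for C = 79.28/3 = 26.43
Smallest n/ν is SiO2 → limiting reagent.
n(CO) = (2/1) × 14.86 = 29.72 mol

29.7 mol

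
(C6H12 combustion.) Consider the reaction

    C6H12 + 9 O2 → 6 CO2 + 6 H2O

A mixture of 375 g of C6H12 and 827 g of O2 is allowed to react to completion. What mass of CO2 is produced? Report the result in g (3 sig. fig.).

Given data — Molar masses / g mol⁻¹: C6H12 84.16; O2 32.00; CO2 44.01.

758 g

n(C6H12) = 375.0 / 84.16 = 4.456 mol
n(O2) = 827.0 / 32.00 = 25.84 mol
n/ν → C6H12: 4.456, O2: 2.871; O2 is limiting.
n(CO2) = (6/9) × 25.84 = 17.23 mol
mass = 17.23 × 44.01 = 758.3 g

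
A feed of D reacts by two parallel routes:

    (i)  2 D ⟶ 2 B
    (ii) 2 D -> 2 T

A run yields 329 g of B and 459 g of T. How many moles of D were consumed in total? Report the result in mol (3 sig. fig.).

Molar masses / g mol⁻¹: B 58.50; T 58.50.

n(B) = 329 / 58.50 = 5.624 mol
n(T) = 459 / 58.50 = 7.846 mol
n(D) via (i) = (2/2)×5.624 = 5.624 mol
n(D) via (ii) = (2/2)×7.846 = 7.846 mol
total n(D) = 5.624 + 7.846 = 13.47 mol

13.5 mol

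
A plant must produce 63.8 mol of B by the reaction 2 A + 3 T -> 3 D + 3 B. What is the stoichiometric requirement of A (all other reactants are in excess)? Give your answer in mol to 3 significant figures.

42.5 mol

n(B) = 63.80 mol
n(A) = (2/3) × 63.80 = 42.53 mol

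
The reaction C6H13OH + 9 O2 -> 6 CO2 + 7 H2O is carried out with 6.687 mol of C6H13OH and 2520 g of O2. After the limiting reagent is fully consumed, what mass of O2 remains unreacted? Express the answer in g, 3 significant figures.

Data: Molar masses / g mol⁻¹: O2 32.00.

594 g

n(C6H13OH) = 6.687 mol
n(O2) = 2520 / 32.00 = 78.75 mol
n/ν for C6H13OH = 6.687/1 = 6.687
n/ν for O2 = 78.75/9 = 8.750
Smallest n/ν is C6H13OH → limiting reagent.
O2 consumed = (9/1) × 6.687 = 60.18 mol
O2 remaining = 78.75 − 60.18 = 18.57 mol
mass = 18.57 × 32.00 = 594.2 g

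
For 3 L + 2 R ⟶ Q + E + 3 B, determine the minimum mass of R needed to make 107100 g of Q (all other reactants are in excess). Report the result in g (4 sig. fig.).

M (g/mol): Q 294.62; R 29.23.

n(Q) = 107100 / 294.62 = 363.5 mol
n(R) = (2/1) × 363.5 = 727.0 mol
mass = 727.0 × 29.23 = 21250 g

21250 g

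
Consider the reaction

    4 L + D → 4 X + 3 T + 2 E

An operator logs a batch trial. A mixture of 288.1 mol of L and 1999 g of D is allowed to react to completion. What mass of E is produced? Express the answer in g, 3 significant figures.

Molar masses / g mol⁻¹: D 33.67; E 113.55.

13500 g

n(L) = 288.1 mol
n(D) = 1999 / 33.67 = 59.37 mol
n/ν for L = 288.1/4 = 72.03
n/ν for D = 59.37/1 = 59.37
Smallest n/ν is D → limiting reagent.
n(E) = (2/1) × 59.37 = 118.7 mol
mass = 118.7 × 113.55 = 13480 g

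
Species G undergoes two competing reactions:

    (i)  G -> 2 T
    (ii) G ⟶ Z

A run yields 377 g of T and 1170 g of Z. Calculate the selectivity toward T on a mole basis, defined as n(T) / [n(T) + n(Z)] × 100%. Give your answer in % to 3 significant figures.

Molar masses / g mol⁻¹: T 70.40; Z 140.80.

39.2 %

n(T) = 377 / 70.40 = 5.355 mol
n(Z) = 1170 / 140.80 = 8.310 mol
selectivity = 5.355/(5.355+8.310) × 100 = 39.19 %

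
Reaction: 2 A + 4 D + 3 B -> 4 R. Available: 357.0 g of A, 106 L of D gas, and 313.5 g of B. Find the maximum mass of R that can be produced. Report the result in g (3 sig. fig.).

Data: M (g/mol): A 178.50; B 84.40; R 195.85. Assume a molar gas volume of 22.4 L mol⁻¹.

783 g

n(A) = 357.0 / 178.50 = 2.000 mol
n(D) = 106.0 / 22.4 = 4.732 mol
n(B) = 313.5 / 84.40 = 3.714 mol
n/ν for A = 2.000/2 = 1.000
n/ν for D = 4.732/4 = 1.183
n/ν for B = 3.714/3 = 1.238
Smallest n/ν is A → limiting reagent.
n(R) = (4/2) × 2.000 = 4.000 mol
mass = 4.000 × 195.85 = 783.4 g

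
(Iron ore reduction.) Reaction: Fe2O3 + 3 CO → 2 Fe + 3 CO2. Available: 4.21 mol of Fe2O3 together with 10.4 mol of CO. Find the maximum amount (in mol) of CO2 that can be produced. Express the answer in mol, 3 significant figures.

10.4 mol

n(Fe2O3) = 4.210 mol
n(CO) = 10.40 mol
n/ν → Fe2O3: 4.210, CO: 3.467; CO is limiting.
n(CO2) = (3/3) × 10.40 = 10.40 mol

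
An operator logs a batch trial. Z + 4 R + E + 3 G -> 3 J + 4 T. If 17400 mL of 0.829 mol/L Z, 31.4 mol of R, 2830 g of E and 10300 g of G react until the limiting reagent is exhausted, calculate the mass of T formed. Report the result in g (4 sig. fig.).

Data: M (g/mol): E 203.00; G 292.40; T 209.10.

n(Z) = 0.829 × 17400/1000 = 14.42 mol
n(R) = 31.40 mol
n(E) = 2830 / 203.00 = 13.94 mol
n(G) = 10300 / 292.40 = 35.23 mol
n/ν for Z = 14.42/1 = 14.42
n/ν for R = 31.40/4 = 7.850
n/ν for E = 13.94/1 = 13.94
n/ν for G = 35.23/3 = 11.74
Smallest n/ν is R → limiting reagent.
n(T) = (4/4) × 31.40 = 31.40 mol
mass = 31.40 × 209.10 = 6566 g

6566 g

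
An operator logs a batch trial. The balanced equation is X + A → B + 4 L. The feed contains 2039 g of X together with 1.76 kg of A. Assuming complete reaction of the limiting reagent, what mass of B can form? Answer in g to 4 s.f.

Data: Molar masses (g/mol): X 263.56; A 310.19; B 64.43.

365.6 g

n(X) = 2039 / 263.56 = 7.736 mol
n(A) = 1.760×1000 / 310.19 = 5.674 mol
n/ν → X: 7.736, A: 5.674; A is limiting.
n(B) = (1/1) × 5.674 = 5.674 mol
mass = 5.674 × 64.43 = 365.6 g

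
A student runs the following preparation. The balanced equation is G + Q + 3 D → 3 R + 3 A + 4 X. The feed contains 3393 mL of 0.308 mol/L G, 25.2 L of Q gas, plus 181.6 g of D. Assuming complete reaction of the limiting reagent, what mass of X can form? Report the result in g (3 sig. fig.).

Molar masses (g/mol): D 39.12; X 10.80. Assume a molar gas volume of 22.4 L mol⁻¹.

45.1 g

n(G) = 0.308 × 3393/1000 = 1.045 mol
n(Q) = 25.20 / 22.4 = 1.125 mol
n(D) = 181.6 / 39.12 = 4.642 mol
n/ν for G = 1.045/1 = 1.045
n/ν for Q = 1.125/1 = 1.125
n/ν for D = 4.642/3 = 1.547
Smallest n/ν is G → limiting reagent.
n(X) = (4/1) × 1.045 = 4.180 mol
mass = 4.180 × 10.80 = 45.14 g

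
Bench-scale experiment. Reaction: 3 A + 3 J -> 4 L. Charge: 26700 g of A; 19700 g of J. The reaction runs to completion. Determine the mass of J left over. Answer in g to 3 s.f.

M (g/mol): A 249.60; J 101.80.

8810 g

n(A) = 26700 / 249.60 = 107.0 mol
n(J) = 19700 / 101.80 = 193.5 mol
n/ν → A: 35.67, J: 64.50; A is limiting.
J consumed = (3/3) × 107.0 = 107.0 mol
J remaining = 193.5 − 107.0 = 86.50 mol
mass = 86.50 × 101.80 = 8806 g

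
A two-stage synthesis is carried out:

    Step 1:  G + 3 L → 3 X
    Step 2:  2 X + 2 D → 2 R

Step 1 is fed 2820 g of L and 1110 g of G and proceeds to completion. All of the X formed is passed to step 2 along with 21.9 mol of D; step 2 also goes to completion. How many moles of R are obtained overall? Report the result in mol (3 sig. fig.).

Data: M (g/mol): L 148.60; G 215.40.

15.5 mol

Step 1:
n(L) = 2820 / 148.60 = 18.98 mol
n(G) = 1110 / 215.40 = 5.153 mol
n/ν for L = 18.98/3 = 6.327
n/ν for G = 5.153/1 = 5.153
Smallest n/ν is G → limiting reagent.
n(X) produced = (3/1) × 5.153 = 15.46 mol
Step 2:
n(X) available = 15.46 mol
n(D) = 21.90 mol
n/ν for X = 15.46/2 = 7.730
n/ν for D = 21.90/2 = 10.95
Smallest n/ν is X → limiting reagent.
n(R) = (2/2) × 15.46 = 15.46 mol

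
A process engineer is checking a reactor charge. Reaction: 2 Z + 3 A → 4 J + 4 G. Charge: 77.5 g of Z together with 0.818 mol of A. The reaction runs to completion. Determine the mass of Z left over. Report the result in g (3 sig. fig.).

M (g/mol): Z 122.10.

10.9 g

n(Z) = 77.50 / 122.10 = 0.6347 mol
n(A) = 0.8180 mol
n/ν → Z: 0.3174, A: 0.2727; A is limiting.
Z consumed = (2/3) × 0.8180 = 0.5453 mol
Z remaining = 0.6347 − 0.5453 = 0.08940 mol
mass = 0.08940 × 122.10 = 10.92 g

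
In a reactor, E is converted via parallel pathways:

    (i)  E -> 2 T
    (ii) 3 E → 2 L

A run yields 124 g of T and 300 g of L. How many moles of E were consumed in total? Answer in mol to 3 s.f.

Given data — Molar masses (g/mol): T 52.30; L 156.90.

4.05 mol

n(T) = 124 / 52.30 = 2.371 mol
n(L) = 300 / 156.90 = 1.912 mol
n(E) via (i) = (1/2)×2.371 = 1.186 mol
n(E) via (ii) = (3/2)×1.912 = 2.868 mol
total n(E) = 1.186 + 2.868 = 4.054 mol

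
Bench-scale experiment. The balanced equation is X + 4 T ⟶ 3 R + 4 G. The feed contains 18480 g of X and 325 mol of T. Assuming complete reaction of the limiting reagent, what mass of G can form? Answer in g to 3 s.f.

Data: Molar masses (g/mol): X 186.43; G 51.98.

n(X) = 18480 / 186.43 = 99.13 mol
n(T) = 325.0 mol
n/ν for X = 99.13/1 = 99.13
n/ν for T = 325.0/4 = 81.25
Smallest n/ν is T → limiting reagent.
n(G) = (4/4) × 325.0 = 325.0 mol
mass = 325.0 × 51.98 = 16890 g

16900 g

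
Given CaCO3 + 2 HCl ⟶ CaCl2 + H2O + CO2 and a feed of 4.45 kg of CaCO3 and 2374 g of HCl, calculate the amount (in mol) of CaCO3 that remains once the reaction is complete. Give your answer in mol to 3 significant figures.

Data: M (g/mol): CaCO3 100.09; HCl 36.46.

11.9 mol

n(CaCO3) = 4.450×1000 / 100.09 = 44.46 mol
n(HCl) = 2374 / 36.46 = 65.11 mol
n/ν for CaCO3 = 44.46/1 = 44.46
n/ν for HCl = 65.11/2 = 32.56
Smallest n/ν is HCl → limiting reagent.
CaCO3 consumed = (1/2) × 65.11 = 32.56 mol
CaCO3 remaining = 44.46 − 32.56 = 11.90 mol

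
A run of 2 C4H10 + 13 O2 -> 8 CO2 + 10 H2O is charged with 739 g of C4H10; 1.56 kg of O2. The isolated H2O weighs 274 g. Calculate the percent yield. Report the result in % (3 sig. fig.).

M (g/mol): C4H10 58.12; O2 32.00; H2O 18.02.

40.5 %

n(C4H10) = 739.0 / 58.12 = 12.72 mol
n(O2) = 1.560×1000 / 32.00 = 48.75 mol
n/ν for C4H10 = 12.72/2 = 6.360
n/ν for O2 = 48.75/13 = 3.750
Smallest n/ν is O2 → limiting reagent.
theoretical n(H2O) = (10/13) × 48.75 = 37.50 mol → 675.8 g
% yield = 274 / 675.8 × 100 = 40.54 %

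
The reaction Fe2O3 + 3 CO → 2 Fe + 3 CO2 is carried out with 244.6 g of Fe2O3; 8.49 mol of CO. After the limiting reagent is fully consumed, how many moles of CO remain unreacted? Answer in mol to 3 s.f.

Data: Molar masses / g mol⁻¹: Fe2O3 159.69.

3.89 mol

n(Fe2O3) = 244.6 / 159.69 = 1.532 mol
n(CO) = 8.490 mol
n/ν for Fe2O3 = 1.532/1 = 1.532
n/ν for CO = 8.490/3 = 2.830
Smallest n/ν is Fe2O3 → limiting reagent.
CO consumed = (3/1) × 1.532 = 4.596 mol
CO remaining = 8.490 − 4.596 = 3.894 mol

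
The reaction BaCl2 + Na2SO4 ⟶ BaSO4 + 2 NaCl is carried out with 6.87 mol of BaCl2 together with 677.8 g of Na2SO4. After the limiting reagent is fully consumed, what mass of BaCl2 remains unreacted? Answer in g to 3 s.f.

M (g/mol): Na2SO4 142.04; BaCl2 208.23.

437 g

n(BaCl2) = 6.870 mol
n(Na2SO4) = 677.8 / 142.04 = 4.772 mol
n/ν for BaCl2 = 6.870/1 = 6.870
n/ν for Na2SO4 = 4.772/1 = 4.772
Smallest n/ν is Na2SO4 → limiting reagent.
BaCl2 consumed = (1/1) × 4.772 = 4.772 mol
BaCl2 remaining = 6.870 − 4.772 = 2.098 mol
mass = 2.098 × 208.23 = 436.9 g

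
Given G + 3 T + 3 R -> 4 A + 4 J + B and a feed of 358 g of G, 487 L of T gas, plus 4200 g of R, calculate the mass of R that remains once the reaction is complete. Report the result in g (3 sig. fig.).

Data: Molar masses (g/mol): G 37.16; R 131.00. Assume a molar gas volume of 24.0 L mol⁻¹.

1540 g

n(G) = 358.0 / 37.16 = 9.634 mol
n(T) = 487.0 / 24.0 = 20.29 mol
n(R) = 4200 / 131.00 = 32.06 mol
n/ν → G: 9.634, T: 6.763, R: 10.69; T is limiting.
R consumed = (3/3) × 20.29 = 20.29 mol
R remaining = 32.06 − 20.29 = 11.77 mol
mass = 11.77 × 131.00 = 1542 g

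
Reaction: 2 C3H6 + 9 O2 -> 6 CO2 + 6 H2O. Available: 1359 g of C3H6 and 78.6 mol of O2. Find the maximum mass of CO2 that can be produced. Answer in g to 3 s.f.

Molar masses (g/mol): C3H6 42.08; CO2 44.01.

n(C3H6) = 1359 / 42.08 = 32.30 mol
n(O2) = 78.60 mol
n/ν for C3H6 = 32.30/2 = 16.15
n/ν for O2 = 78.60/9 = 8.733
Smallest n/ν is O2 → limiting reagent.
n(CO2) = (6/9) × 78.60 = 52.40 mol
mass = 52.40 × 44.01 = 2306 g

2310 g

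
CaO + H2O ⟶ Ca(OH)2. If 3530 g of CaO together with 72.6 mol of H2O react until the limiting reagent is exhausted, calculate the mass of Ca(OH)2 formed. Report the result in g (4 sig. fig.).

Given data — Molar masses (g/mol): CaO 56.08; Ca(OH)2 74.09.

4664 g

n(CaO) = 3530 / 56.08 = 62.95 mol
n(H2O) = 72.60 mol
n/ν for CaO = 62.95/1 = 62.95
n/ν for H2O = 72.60/1 = 72.60
Smallest n/ν is CaO → limiting reagent.
n(Ca(OH)2) = (1/1) × 62.95 = 62.95 mol
mass = 62.95 × 74.09 = 4664 g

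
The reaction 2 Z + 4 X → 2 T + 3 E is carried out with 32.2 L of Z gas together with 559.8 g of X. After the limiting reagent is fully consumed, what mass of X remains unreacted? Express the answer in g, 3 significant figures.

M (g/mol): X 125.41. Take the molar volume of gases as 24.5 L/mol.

n(Z) = 32.20 / 24.5 = 1.314 mol
n(X) = 559.8 / 125.41 = 4.464 mol
n/ν for Z = 1.314/2 = 0.6570
n/ν for X = 4.464/4 = 1.116
Smallest n/ν is Z → limiting reagent.
X consumed = (4/2) × 1.314 = 2.628 mol
X remaining = 4.464 − 2.628 = 1.836 mol
mass = 1.836 × 125.41 = 230.3 g

230 g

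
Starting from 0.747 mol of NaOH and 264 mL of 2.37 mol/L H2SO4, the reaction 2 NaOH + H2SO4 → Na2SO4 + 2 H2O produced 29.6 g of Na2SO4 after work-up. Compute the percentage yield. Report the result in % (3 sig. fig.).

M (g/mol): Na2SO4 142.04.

55.8 %

n(NaOH) = 0.7470 mol
n(H2SO4) = 2.37 × 264.0/1000 = 0.6257 mol
n/ν → NaOH: 0.3735, H2SO4: 0.6257; NaOH is limiting.
theoretical n(Na2SO4) = (1/2) × 0.7470 = 0.3735 mol → 53.05 g
% yield = 29.6 / 53.05 × 100 = 55.80 %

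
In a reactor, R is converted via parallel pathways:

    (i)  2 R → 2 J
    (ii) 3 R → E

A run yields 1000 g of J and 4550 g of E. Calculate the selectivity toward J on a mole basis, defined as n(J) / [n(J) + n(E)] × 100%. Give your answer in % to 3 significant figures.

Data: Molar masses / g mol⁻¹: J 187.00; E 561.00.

n(J) = 1000 / 187.00 = 5.348 mol
n(E) = 4550 / 561.00 = 8.111 mol
selectivity = 5.348/(5.348+8.111) × 100 = 39.74 %

39.7 %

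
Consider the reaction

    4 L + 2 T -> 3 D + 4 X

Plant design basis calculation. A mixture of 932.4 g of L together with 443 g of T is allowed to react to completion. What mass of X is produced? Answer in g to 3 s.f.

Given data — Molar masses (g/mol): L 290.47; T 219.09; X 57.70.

n(L) = 932.4 / 290.47 = 3.210 mol
n(T) = 443.0 / 219.09 = 2.022 mol
n/ν → L: 0.8025, T: 1.011; L is limiting.
n(X) = (4/4) × 3.210 = 3.210 mol
mass = 3.210 × 57.70 = 185.2 g

185 g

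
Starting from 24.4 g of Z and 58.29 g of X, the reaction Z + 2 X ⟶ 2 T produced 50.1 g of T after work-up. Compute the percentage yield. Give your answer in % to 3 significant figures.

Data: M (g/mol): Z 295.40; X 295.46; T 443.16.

68.4 %

n(Z) = 24.40 / 295.40 = 0.08260 mol
n(X) = 58.29 / 295.46 = 0.1973 mol
n/ν → Z: 0.08260, X: 0.09865; Z is limiting.
theoretical n(T) = (2/1) × 0.08260 = 0.1652 mol → 73.21 g
% yield = 50.1 / 73.21 × 100 = 68.43 %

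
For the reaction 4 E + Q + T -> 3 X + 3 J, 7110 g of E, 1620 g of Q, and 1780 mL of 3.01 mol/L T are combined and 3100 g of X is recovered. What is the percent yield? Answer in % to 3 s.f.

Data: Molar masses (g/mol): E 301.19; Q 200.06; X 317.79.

60.7 %

n(E) = 7110 / 301.19 = 23.61 mol
n(Q) = 1620 / 200.06 = 8.098 mol
n(T) = 3.01 × 1780/1000 = 5.358 mol
n/ν → E: 5.903, Q: 8.098, T: 5.358; T is limiting.
theoretical n(X) = (3/1) × 5.358 = 16.07 mol → 5107 g
% yield = 3100 / 5107 × 100 = 60.70 %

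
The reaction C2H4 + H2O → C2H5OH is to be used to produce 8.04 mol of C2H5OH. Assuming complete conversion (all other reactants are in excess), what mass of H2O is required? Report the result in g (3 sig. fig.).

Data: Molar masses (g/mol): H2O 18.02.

n(C2H5OH) = 8.040 mol
n(H2O) = (1/1) × 8.040 = 8.040 mol
mass = 8.040 × 18.02 = 144.9 g

145 g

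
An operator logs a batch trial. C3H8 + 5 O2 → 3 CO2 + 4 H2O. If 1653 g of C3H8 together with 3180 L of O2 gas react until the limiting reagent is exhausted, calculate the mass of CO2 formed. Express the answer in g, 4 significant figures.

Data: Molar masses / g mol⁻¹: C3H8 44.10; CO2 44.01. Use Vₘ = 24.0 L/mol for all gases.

n(C3H8) = 1653 / 44.10 = 37.48 mol
n(O2) = 3180 / 24.0 = 132.5 mol
n/ν for C3H8 = 37.48/1 = 37.48
n/ν for O2 = 132.5/5 = 26.50
Smallest n/ν is O2 → limiting reagent.
n(CO2) = (3/5) × 132.5 = 79.50 mol
mass = 79.50 × 44.01 = 3499 g

3499 g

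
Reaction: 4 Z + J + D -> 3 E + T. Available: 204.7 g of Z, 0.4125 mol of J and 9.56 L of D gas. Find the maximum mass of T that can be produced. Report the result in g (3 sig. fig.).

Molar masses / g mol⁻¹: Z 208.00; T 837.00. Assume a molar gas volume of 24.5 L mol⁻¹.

n(Z) = 204.7 / 208.00 = 0.9841 mol
n(J) = 0.4125 mol
n(D) = 9.560 / 24.5 = 0.3902 mol
n/ν for Z = 0.9841/4 = 0.2460
n/ν for J = 0.4125/1 = 0.4125
n/ν for D = 0.3902/1 = 0.3902
Smallest n/ν is Z → limiting reagent.
n(T) = (1/4) × 0.9841 = 0.2460 mol
mass = 0.2460 × 837.00 = 205.9 g

206 g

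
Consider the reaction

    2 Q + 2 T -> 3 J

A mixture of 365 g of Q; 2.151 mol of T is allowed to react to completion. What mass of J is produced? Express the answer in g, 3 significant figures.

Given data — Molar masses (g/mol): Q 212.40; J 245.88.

n(Q) = 365.0 / 212.40 = 1.718 mol
n(T) = 2.151 mol
n/ν for Q = 1.718/2 = 0.8590
n/ν for T = 2.151/2 = 1.076
Smallest n/ν is Q → limiting reagent.
n(J) = (3/2) × 1.718 = 2.577 mol
mass = 2.577 × 245.88 = 633.6 g

634 g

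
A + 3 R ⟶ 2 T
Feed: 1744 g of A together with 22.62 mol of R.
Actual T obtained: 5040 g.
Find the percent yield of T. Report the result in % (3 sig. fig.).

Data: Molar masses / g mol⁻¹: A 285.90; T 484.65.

85.2 %

n(A) = 1744 / 285.90 = 6.100 mol
n(R) = 22.62 mol
n/ν → A: 6.100, R: 7.540; A is limiting.
theoretical n(T) = (2/1) × 6.100 = 12.20 mol → 5913 g
% yield = 5040 / 5913 × 100 = 85.24 %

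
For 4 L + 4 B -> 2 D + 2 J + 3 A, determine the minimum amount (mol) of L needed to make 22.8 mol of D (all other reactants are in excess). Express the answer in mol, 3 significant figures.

n(D) = 22.80 mol
n(L) = (4/2) × 22.80 = 45.60 mol

45.6 mol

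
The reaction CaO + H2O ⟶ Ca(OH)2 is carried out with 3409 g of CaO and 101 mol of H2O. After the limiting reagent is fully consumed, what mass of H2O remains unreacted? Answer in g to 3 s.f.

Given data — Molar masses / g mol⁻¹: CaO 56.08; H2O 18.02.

725 g

n(CaO) = 3409 / 56.08 = 60.79 mol
n(H2O) = 101.0 mol
n/ν for CaO = 60.79/1 = 60.79
n/ν for H2O = 101.0/1 = 101.0
Smallest n/ν is CaO → limiting reagent.
H2O consumed = (1/1) × 60.79 = 60.79 mol
H2O remaining = 101.0 − 60.79 = 40.21 mol
mass = 40.21 × 18.02 = 724.6 g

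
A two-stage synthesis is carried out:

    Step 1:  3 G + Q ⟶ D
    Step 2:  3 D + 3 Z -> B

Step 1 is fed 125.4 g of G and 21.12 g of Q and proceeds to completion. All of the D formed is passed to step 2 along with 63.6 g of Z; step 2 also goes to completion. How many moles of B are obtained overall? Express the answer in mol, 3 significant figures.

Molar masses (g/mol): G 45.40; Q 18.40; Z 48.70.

0.307 mol

Step 1:
n(G) = 125.4 / 45.40 = 2.762 mol
n(Q) = 21.12 / 18.40 = 1.148 mol
n/ν for G = 2.762/3 = 0.9207
n/ν for Q = 1.148/1 = 1.148
Smallest n/ν is G → limiting reagent.
n(D) produced = (1/3) × 2.762 = 0.9207 mol
Step 2:
n(D) available = 0.9207 mol
n(Z) = 63.60 / 48.70 = 1.306 mol
n/ν for D = 0.9207/3 = 0.3069
n/ν for Z = 1.306/3 = 0.4353
Smallest n/ν is D → limiting reagent.
n(B) = (1/3) × 0.9207 = 0.3069 mol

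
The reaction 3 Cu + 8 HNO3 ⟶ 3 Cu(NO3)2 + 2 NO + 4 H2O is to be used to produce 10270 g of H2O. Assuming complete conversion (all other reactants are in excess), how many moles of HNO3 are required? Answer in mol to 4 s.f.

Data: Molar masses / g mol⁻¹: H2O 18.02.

1140 mol

n(H2O) = 10270 / 18.02 = 569.9 mol
n(HNO3) = (8/4) × 569.9 = 1140 mol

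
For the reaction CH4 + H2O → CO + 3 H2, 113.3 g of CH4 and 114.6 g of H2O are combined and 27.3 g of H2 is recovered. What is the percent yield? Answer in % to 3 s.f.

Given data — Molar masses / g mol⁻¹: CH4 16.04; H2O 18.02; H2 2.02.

n(CH4) = 113.3 / 16.04 = 7.064 mol
n(H2O) = 114.6 / 18.02 = 6.360 mol
n/ν → CH4: 7.064, H2O: 6.360; H2O is limiting.
theoretical n(H2) = (3/1) × 6.360 = 19.08 mol → 38.54 g
% yield = 27.3 / 38.54 × 100 = 70.84 %

70.8 %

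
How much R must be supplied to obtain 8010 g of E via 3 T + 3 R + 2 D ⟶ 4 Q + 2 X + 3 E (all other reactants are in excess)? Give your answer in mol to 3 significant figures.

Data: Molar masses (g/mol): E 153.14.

n(E) = 8010 / 153.14 = 52.31 mol
n(R) = (3/3) × 52.31 = 52.31 mol

52.3 mol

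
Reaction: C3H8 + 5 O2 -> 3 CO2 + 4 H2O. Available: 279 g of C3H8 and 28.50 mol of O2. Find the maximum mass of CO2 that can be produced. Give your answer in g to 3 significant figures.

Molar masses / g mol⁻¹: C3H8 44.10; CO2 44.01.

753 g

n(C3H8) = 279.0 / 44.10 = 6.327 mol
n(O2) = 28.50 mol
n/ν for C3H8 = 6.327/1 = 6.327
n/ν for O2 = 28.50/5 = 5.700
Smallest n/ν is O2 → limiting reagent.
n(CO2) = (3/5) × 28.50 = 17.10 mol
mass = 17.10 × 44.01 = 752.6 g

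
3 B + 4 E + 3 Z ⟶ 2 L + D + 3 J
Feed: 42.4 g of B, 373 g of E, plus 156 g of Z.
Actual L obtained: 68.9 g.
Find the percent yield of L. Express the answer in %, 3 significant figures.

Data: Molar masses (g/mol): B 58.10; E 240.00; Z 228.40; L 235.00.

n(B) = 42.40 / 58.10 = 0.7298 mol
n(E) = 373.0 / 240.00 = 1.554 mol
n(Z) = 156.0 / 228.40 = 0.6830 mol
n/ν for B = 0.7298/3 = 0.2433
n/ν for E = 1.554/4 = 0.3885
n/ν for Z = 0.6830/3 = 0.2277
Smallest n/ν is Z → limiting reagent.
theoretical n(L) = (2/3) × 0.6830 = 0.4553 mol → 107.0 g
% yield = 68.9 / 107.0 × 100 = 64.39 %

64.4 %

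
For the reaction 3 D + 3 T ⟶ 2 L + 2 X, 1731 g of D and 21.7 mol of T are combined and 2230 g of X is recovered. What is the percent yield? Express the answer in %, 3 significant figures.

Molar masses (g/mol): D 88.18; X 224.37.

n(D) = 1731 / 88.18 = 19.63 mol
n(T) = 21.70 mol
n/ν → D: 6.543, T: 7.233; D is limiting.
theoretical n(X) = (2/3) × 19.63 = 13.09 mol → 2937 g
% yield = 2230 / 2937 × 100 = 75.93 %

75.9 %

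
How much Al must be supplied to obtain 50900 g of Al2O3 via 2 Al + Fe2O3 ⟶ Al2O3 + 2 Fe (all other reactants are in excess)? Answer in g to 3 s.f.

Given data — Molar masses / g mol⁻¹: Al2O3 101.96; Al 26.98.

n(Al2O3) = 50900 / 101.96 = 499.2 mol
n(Al) = (2/1) × 499.2 = 998.4 mol
mass = 998.4 × 26.98 = 26940 g

26900 g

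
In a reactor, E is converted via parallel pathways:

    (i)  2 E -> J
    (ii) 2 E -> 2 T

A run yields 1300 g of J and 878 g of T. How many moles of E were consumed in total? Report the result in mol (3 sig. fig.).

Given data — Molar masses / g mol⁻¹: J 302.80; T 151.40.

n(J) = 1300 / 302.80 = 4.293 mol
n(T) = 878 / 151.40 = 5.799 mol
n(E) via (i) = (2/1)×4.293 = 8.586 mol
n(E) via (ii) = (2/2)×5.799 = 5.799 mol
total n(E) = 8.586 + 5.799 = 14.39 mol

14.4 mol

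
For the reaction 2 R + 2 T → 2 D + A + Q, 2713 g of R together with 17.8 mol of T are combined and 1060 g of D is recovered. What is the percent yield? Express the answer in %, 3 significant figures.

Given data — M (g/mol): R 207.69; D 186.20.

43.6 %

n(R) = 2713 / 207.69 = 13.06 mol
n(T) = 17.80 mol
n/ν for R = 13.06/2 = 6.530
n/ν for T = 17.80/2 = 8.900
Smallest n/ν is R → limiting reagent.
theoretical n(D) = (2/2) × 13.06 = 13.06 mol → 2432 g
% yield = 1060 / 2432 × 100 = 43.59 %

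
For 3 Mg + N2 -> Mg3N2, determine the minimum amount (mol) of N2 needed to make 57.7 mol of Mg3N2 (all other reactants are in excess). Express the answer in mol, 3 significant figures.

n(Mg3N2) = 57.70 mol
n(N2) = (1/1) × 57.70 = 57.70 mol

57.7 mol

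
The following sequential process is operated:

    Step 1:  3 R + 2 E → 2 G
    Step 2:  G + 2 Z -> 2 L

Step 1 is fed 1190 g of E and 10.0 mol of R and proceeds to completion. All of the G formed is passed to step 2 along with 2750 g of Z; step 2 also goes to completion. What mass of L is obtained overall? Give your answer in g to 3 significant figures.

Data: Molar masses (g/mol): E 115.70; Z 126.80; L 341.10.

4550 g

Step 1:
n(E) = 1190 / 115.70 = 10.29 mol
n(R) = 10.00 mol
n/ν for E = 10.29/2 = 5.145
n/ν for R = 10.00/3 = 3.333
Smallest n/ν is R → limiting reagent.
n(G) produced = (2/3) × 10.00 = 6.667 mol
Step 2:
n(G) available = 6.667 mol
n(Z) = 2750 / 126.80 = 21.69 mol
n/ν for G = 6.667/1 = 6.667
n/ν for Z = 21.69/2 = 10.85
Smallest n/ν is G → limiting reagent.
n(L) = (2/1) × 6.667 = 13.33 mol
mass = 13.33 × 341.10 = 4547 g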